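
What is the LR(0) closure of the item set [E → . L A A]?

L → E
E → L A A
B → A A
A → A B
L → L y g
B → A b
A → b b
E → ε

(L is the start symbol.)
To compute CLOSURE, for each item [A → α.Bβ] where B is a non-terminal, add [B → .γ] for all productions B → γ; repeat for the newly added items until nothing changes.

Start with: [E → . L A A]
  [E → . L A A] has the dot before L: add [L → . E], [L → . L y g]
  [L → . E] has the dot before E: add [E → .]
No further items can be added.

CLOSURE = { [E → . L A A], [E → .], [L → . E], [L → . L y g] }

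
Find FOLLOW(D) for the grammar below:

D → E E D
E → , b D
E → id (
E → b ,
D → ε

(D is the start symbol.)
D is the start symbol, so $ ∈ FOLLOW(D).
In D → E E D: D is at the end; this adds FOLLOW(D) to itself — nothing new
In E → , b D: D is at the end, add FOLLOW(E)

The FOLLOW sets referred to above (computed the same way, to a fixed point):
  FOLLOW(E) = { $, ',', 'b', 'id' }

Taking the union: FOLLOW(D) = { $, ',', 'b', 'id' }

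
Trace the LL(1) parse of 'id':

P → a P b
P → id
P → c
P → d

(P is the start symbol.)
LL(1) parsing maintains a stack (initially the start symbol over $) and the input. At each step: if the stack top is a terminal, match it against the current input token; if it is a non-terminal N, replace it with the RHS of M[N, lookahead] (the unique production whose predict set contains the lookahead).

Stack is shown with the top on the left.

Stack  Input  Action
--------------------
P $    id $   output P → id
id $   id $   match 'id'
$      $      accept

The string is accepted.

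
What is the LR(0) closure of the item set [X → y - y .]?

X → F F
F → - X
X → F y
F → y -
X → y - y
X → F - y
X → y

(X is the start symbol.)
{ [X → y - y .] }

Start with: [X → y - y .]
The dot is at the end, so nothing is added.

CLOSURE = { [X → y - y .] }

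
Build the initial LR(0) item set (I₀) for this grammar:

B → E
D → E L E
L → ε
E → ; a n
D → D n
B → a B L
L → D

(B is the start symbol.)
First, augment the grammar with B' → B
I₀ = CLOSURE({ [B' → . B] }):
  [B' → . B] has the dot before B: add [B → . E], [B → . a B L]
  [B → . E] has the dot before E: add [E → . ; a n]
No further items can be added.

I₀ = { [B → . E], [B → . a B L], [B' → . B], [E → . ; a n] }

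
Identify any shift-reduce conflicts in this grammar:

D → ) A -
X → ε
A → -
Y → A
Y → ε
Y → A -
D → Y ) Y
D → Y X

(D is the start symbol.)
A shift-reduce conflict occurs when an LR(0) state has both:
  - a complete (reduce) item [A → α .] (dot at the end), and
  - a shift item [B → β . c γ] (dot before a terminal).

Augment with D' → D and build the canonical LR(0) collection (I0 = CLOSURE({[D' → . D]}), then GOTO on every symbol after a dot until no new states appear). It has 12 states:
  I0: { [A → . -], [D → . ) A -], [D → . Y ) Y], [D → . Y X], [D' → . D], [Y → . A -], [Y → . A], [Y → .] }  — shift, reduce
  I1: { [A → . -], [D → ) . A -] }  — shift
  I2: { [A → - .] }  — reduce
  I3: { [Y → A . -], [Y → A .] }  — shift, reduce
  I4: { [D' → D .] }  — accept
  I5: { [D → Y . ) Y], [D → Y . X], [X → .] }  — shift, reduce
  I6: { [A → . -], [D → Y ) . Y], [Y → . A -], [Y → . A], [Y → .] }  — shift, reduce
  I7: { [D → Y X .] }  — reduce
  I8: { [D → Y ) Y .] }  — reduce
  I9: { [Y → A - .] }  — reduce
  I10: { [D → ) A . -] }  — shift
  I11: { [D → ) A - .] }  — reduce

I0 contains reduce item [Y → .] and shift items [A → . -], [D → . ) A -] — shift-reduce conflict.
I3 contains reduce item [Y → A .] and shift item [Y → A . -] — shift-reduce conflict.
I5 contains reduce item [X → .] and shift item [D → Y . ) Y] — shift-reduce conflict.
I6 contains reduce item [Y → .] and shift item [A → . -] — shift-reduce conflict.

Answer: Yes — I0: [Y → .] vs [A → . -]; I3: [Y → A .] vs [Y → A . -]; I5: [X → .] vs [D → Y . ) Y]; I6: [Y → .] vs [A → . -]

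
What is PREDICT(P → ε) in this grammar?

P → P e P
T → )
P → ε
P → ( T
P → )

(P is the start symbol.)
{ $, 'e' }

PREDICT(P → ε) = (FIRST(RHS) \ {ε}) ∪ (FOLLOW(P) if ε ∈ FIRST(RHS), i.e. RHS ⇒* ε)
The right-hand side is ε (FIRST(ε) = { ε }), so the predict set is FOLLOW(P) = { $, 'e' }
PREDICT(P → ε) = { $, 'e' }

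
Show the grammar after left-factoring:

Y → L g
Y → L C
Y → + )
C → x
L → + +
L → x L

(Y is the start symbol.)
Y → L Y'
Y' → g
Y' → C
Y → + )
C → x
L → + +
L → x L

Left-factoring transforms A → αβ₁ | αβ₂ into A → αA' and A' → β₁ | β₂
(α is the longest common prefix among the alternatives). Repeat until
no nonterminal has two alternatives with a common prefix.

Round 1: Y has alternatives sharing prefix 'L'. Introduce Y': Y → L Y'
  Add: Y' → g
  Add: Y' → C

No remaining common prefixes — done.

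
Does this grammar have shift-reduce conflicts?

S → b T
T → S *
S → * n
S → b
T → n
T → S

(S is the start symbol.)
A shift-reduce conflict occurs when an LR(0) state has both:
  - a complete (reduce) item [A → α .] (dot at the end), and
  - a shift item [B → β . c γ] (dot before a terminal).

Augment with S' → S and build the canonical LR(0) collection (I0 = CLOSURE({[S' → . S]}), then GOTO on every symbol after a dot until no new states appear). It has 9 states:
  I0: { [S → . * n], [S → . b T], [S → . b], [S' → . S] }  — shift
  I1: { [S → * . n] }  — shift
  I2: { [S' → S .] }  — accept
  I3: { [S → . * n], [S → . b T], [S → . b], [S → b . T], [S → b .], [T → . S *], [T → . S], [T → . n] }  — shift, reduce
  I4: { [T → S . *], [T → S .] }  — shift, reduce
  I5: { [S → b T .] }  — reduce
  I6: { [T → n .] }  — reduce
  I7: { [T → S * .] }  — reduce
  I8: { [S → * n .] }  — reduce

I3 contains reduce item [S → b .] and shift items [S → . * n], [S → . b], [S → . b T], [T → . n] — shift-reduce conflict.
I4 contains reduce item [T → S .] and shift item [T → S . *] — shift-reduce conflict.

Answer: Yes — I3: [S → b .] vs [S → . * n]; I4: [T → S .] vs [T → S . *]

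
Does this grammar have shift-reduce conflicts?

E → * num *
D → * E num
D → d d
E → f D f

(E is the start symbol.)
A shift-reduce conflict occurs when an LR(0) state has both:
  - a complete (reduce) item [A → α .] (dot at the end), and
  - a shift item [B → β . c γ] (dot before a terminal).

Augment with E' → E and build the canonical LR(0) collection (I0 = CLOSURE({[E' → . E]}), then GOTO on every symbol after a dot until no new states appear). It has 13 states:
  I0: { [E → . * num *], [E → . f D f], [E' → . E] }  — shift
  I1: { [E → * . num *] }  — shift
  I2: { [E' → E .] }  — accept
  I3: { [D → . * E num], [D → . d d], [E → f . D f] }  — shift
  I4: { [D → * . E num], [E → . * num *], [E → . f D f] }  — shift
  I5: { [E → f D . f] }  — shift
  I6: { [D → d . d] }  — shift
  I7: { [D → d d .] }  — reduce
  I8: { [E → f D f .] }  — reduce
  I9: { [D → * E . num] }  — shift
  I10: { [D → * E num .] }  — reduce
  I11: { [E → * num . *] }  — shift
  I12: { [E → * num * .] }  — reduce

No state contains both a complete item and a shift item.

Answer: No shift-reduce conflicts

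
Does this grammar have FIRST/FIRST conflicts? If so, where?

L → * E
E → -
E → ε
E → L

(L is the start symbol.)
No FIRST/FIRST conflicts.

A FIRST/FIRST conflict occurs when two productions N → α and N → β for the same non-terminal have FIRST(α) ∩ FIRST(β) ≠ ∅ (with ε ∈ FIRST of a nullable right-hand side, so two nullable alternatives also conflict).

FIRST sets of the non-terminals at (or reachable through a nullable prefix from) the front of some alternative:
  FIRST(L) = { '*' }

Productions for E:
  E → -: FIRST = { '-' }
  E → ε: FIRST = { ε }
  E → L: FIRST = { '*' }
L has only one production, so no FIRST/FIRST conflict is possible there.

All alternatives of each non-terminal have pairwise disjoint FIRST sets.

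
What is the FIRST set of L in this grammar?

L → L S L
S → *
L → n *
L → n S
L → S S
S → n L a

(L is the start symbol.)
{ '*', 'n' }

FIRST sets of the other non-terminals involved (by the same procedure, iterated to a fixed point):
  FIRST(S) = { '*', 'n' }

From L → L S L:
  - L is the symbol being defined: contributes nothing new
    L is not nullable, so stop
From L → n *:
  - n is a terminal: add 'n' and stop
From L → n S:
  - n is a terminal: add 'n' and stop
From L → S S:
  - S is a non-terminal: add FIRST(S) \ {ε} = { '*', 'n' }
    S is not nullable, so stop

Collecting: FIRST(L) = { '*', 'n' }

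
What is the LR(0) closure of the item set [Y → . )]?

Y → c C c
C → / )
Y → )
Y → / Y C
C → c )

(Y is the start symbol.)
To compute CLOSURE, for each item [A → α.Bβ] where B is a non-terminal, add [B → .γ] for all productions B → γ; repeat for the newly added items until nothing changes.

Start with: [Y → . )]
The dot precedes the terminal ')', so nothing is added.

CLOSURE = { [Y → . )] }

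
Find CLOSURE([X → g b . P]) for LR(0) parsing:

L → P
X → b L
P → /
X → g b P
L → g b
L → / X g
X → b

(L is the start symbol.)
To compute CLOSURE, for each item [A → α.Bβ] where B is a non-terminal, add [B → .γ] for all productions B → γ; repeat for the newly added items until nothing changes.

Start with: [X → g b . P]
  [X → g b . P] has the dot before P: add [P → . /]
No further items can be added.

CLOSURE = { [P → . /], [X → g b . P] }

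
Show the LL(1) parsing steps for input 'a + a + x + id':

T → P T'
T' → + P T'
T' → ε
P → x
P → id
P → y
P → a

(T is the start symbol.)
LL(1) parsing maintains a stack (initially the start symbol over $) and the input. At each step: if the stack top is a terminal, match it against the current input token; if it is a non-terminal N, replace it with the RHS of M[N, lookahead] (the unique production whose predict set contains the lookahead).

Stack is shown with the top on the left.

Stack     Input             Action
----------------------------------
T $       a + a + x + id $  output T → P T'
P T' $    a + a + x + id $  output P → a
a T' $    a + a + x + id $  match 'a'
T' $      + a + x + id $    output T' → + P T'
+ P T' $  + a + x + id $    match '+'
P T' $    a + x + id $      output P → a
a T' $    a + x + id $      match 'a'
T' $      + x + id $        output T' → + P T'
+ P T' $  + x + id $        match '+'
P T' $    x + id $          output P → x
x T' $    x + id $          match 'x'
T' $      + id $            output T' → + P T'
+ P T' $  + id $            match '+'
P T' $    id $              output P → id
id T' $   id $              match 'id'
T' $      $                 output T' → ε
$         $                 accept

The string is accepted.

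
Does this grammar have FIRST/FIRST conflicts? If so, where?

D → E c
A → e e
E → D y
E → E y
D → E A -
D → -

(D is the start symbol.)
FIRST sets of the non-terminals at (or reachable through a nullable prefix from) the front of some alternative:
  FIRST(E) = { '-' }
  FIRST(D) = { '-' }

Productions for D:
  D → E c: FIRST = { '-' }
  D → E A -: FIRST = { '-' }
  D → -: FIRST = { '-' }
Productions for E:
  E → D y: FIRST = { '-' }
  E → E y: FIRST = { '-' }
A has only one production, so no FIRST/FIRST conflict is possible there.

Conflict for D: D → E c and D → E A -
  Overlap: { '-' }
Conflict for D: D → E c and D → -
  Overlap: { '-' }
Conflict for D: D → E A - and D → -
  Overlap: { '-' }
Conflict for E: E → D y and E → E y
  Overlap: { '-' }

Answer: Yes. D → E c / D → E A '-' on { '-' }; D → E c / D → '-' on { '-' }; D → E A '-' / D → '-' on { '-' }; E → D y / E → E y on { '-' }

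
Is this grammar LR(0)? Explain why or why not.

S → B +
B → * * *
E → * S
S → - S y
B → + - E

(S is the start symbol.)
A grammar is LR(0) if no state in the canonical LR(0) collection has:
  - both a shift item (dot before a terminal) and a complete item (shift-reduce conflict), or
  - two or more complete items (reduce-reduce conflict; the accept item [S' → S .] counts as a complete item here).

Augment with S' → S and build the canonical LR(0) collection (I0 = CLOSURE({[S' → . S]}), then GOTO on every symbol after a dot until no new states appear). It has 15 states:
  I0: { [B → . * * *], [B → . + - E], [S → . - S y], [S → . B +], [S' → . S] }  — shift
  I1: { [B → * . * *] }  — shift
  I2: { [B → + . - E] }  — shift
  I3: { [B → . * * *], [B → . + - E], [S → - . S y], [S → . - S y], [S → . B +] }  — shift
  I4: { [S → B . +] }  — shift
  I5: { [S' → S .] }  — accept
  I6: { [S → B + .] }  — reduce
  I7: { [S → - S . y] }  — shift
  I8: { [S → - S y .] }  — reduce
  I9: { [B → + - . E], [E → . * S] }  — shift
  I10: { [B → . * * *], [B → . + - E], [E → * . S], [S → . - S y], [S → . B +] }  — shift
  I11: { [B → + - E .] }  — reduce
  I12: { [E → * S .] }  — reduce
  I13: { [B → * * . *] }  — shift
  I14: { [B → * * * .] }  — reduce

Every state is either a pure shift/goto state or contains exactly one complete item and nothing to shift — no conflicts. The grammar is LR(0).

Answer: Yes, the grammar is LR(0)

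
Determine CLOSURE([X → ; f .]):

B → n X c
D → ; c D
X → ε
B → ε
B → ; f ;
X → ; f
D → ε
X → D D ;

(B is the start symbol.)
To compute CLOSURE, for each item [A → α.Bβ] where B is a non-terminal, add [B → .γ] for all productions B → γ; repeat for the newly added items until nothing changes.

Start with: [X → ; f .]
The dot is at the end, so nothing is added.

CLOSURE = { [X → ; f .] }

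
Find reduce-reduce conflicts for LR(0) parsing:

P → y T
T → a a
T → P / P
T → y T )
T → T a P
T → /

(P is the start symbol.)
No reduce-reduce conflicts

A reduce-reduce conflict occurs when an LR(0) state has two complete items [A → α .] and [B → β .] — both call for a reduction, and with no lookahead the parser cannot choose between them.

Augment with P' → P and build the canonical LR(0) collection (I0 = CLOSURE({[P' → . P]}), then GOTO on every symbol after a dot until no new states appear). It has 15 states:
  I0: { [P → . y T], [P' → . P] }  — shift
  I1: { [P' → P .] }  — accept
  I2: { [P → . y T], [P → y . T], [T → . /], [T → . P / P], [T → . T a P], [T → . a a], [T → . y T )] }  — shift
  I3: { [T → / .] }  — reduce
  I4: { [T → P . / P] }  — shift
  I5: { [P → y T .], [T → T . a P] }  — shift, reduce
  I6: { [T → a . a] }  — shift
  I7: { [P → . y T], [P → y . T], [T → . /], [T → . P / P], [T → . T a P], [T → . a a], [T → . y T )], [T → y . T )] }  — shift
  I8: { [P → y T .], [T → T . a P], [T → y T . )] }  — shift, reduce
  I9: { [T → y T ) .] }  — reduce
  I10: { [P → . y T], [T → T a . P] }  — shift
  I11: { [T → T a P .] }  — reduce
  I12: { [T → a a .] }  — reduce
  I13: { [P → . y T], [T → P / . P] }  — shift
  I14: { [T → P / P .] }  — reduce

No state contains more than one complete item.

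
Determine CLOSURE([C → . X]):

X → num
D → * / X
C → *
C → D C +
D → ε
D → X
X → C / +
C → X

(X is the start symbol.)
Start with: [C → . X]
  [C → . X] has the dot before X: add [X → . num], [X → . C / +]
  [X → . C / +] has the dot before C: add [C → . *], [C → . D C +]
  [C → . D C +] has the dot before D: add [D → . * / X], [D → .], [D → . X]
No further items can be added.

CLOSURE = { [C → . *], [C → . D C +], [C → . X], [D → . * / X], [D → . X], [D → .], [X → . C / +], [X → . num] }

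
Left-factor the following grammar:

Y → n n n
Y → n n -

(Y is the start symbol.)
Left-factoring transforms A → αβ₁ | αβ₂ into A → αA' and A' → β₁ | β₂
(α is the longest common prefix among the alternatives). Repeat until
no nonterminal has two alternatives with a common prefix.

Round 1: Y has alternatives sharing prefix 'n n'. Introduce Y': Y → n n Y'
  Add: Y' → n
  Add: Y' → -

No remaining common prefixes — done.

Resulting grammar:
Y → n n Y'
Y' → n
Y' → -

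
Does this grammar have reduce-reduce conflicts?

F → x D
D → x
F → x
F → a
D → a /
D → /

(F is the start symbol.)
Augment with F' → F and build the canonical LR(0) collection (I0 = CLOSURE({[F' → . F]}), then GOTO on every symbol after a dot until no new states appear). It has 9 states:
  I0: { [F → . a], [F → . x D], [F → . x], [F' → . F] }  — shift
  I1: { [F' → F .] }  — accept
  I2: { [F → a .] }  — reduce
  I3: { [D → . /], [D → . a /], [D → . x], [F → x . D], [F → x .] }  — shift, reduce
  I4: { [D → / .] }  — reduce
  I5: { [F → x D .] }  — reduce
  I6: { [D → a . /] }  — shift
  I7: { [D → x .] }  — reduce
  I8: { [D → a / .] }  — reduce

No state contains more than one complete item.

Answer: No reduce-reduce conflicts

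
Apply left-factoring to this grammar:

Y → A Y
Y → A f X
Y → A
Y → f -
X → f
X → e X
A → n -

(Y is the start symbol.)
Left-factoring transforms A → αβ₁ | αβ₂ into A → αA' and A' → β₁ | β₂
(α is the longest common prefix among the alternatives). Repeat until
no nonterminal has two alternatives with a common prefix.

Round 1: Y has alternatives sharing prefix 'A'. Introduce Y': Y → A Y'
  Add: Y' → Y
  Add: Y' → f X
  Add: Y' → ε

No remaining common prefixes — done.

Resulting grammar:
Y → A Y'
Y' → Y
Y' → f X
Y' → ε
Y → f -
X → f
X → e X
A → n -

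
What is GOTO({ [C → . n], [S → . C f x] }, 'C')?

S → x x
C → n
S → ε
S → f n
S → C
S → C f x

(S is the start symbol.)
{ [S → C . f x] }

GOTO(I, 'C') = CLOSURE({ [A → αX.β] : [A → α.Xβ] ∈ I, X = 'C' })

Items with dot before 'C', with the dot advanced:
  [S → . C f x] → [S → C . f x]
Closure adds nothing (no advanced item has the dot before a non-terminal).

GOTO = { [S → C . f x] }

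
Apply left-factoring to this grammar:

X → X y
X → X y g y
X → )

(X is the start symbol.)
X → X y X'
X' → ε
X' → g y
X → )

Left-factoring transforms A → αβ₁ | αβ₂ into A → αA' and A' → β₁ | β₂
(α is the longest common prefix among the alternatives). Repeat until
no nonterminal has two alternatives with a common prefix.

Round 1: X has alternatives sharing prefix 'X y'. Introduce X': X → X y X'
  Add: X' → ε
  Add: X' → g y

No remaining common prefixes — done.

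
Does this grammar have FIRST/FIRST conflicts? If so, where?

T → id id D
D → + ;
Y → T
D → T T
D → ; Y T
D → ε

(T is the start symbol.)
FIRST sets of the non-terminals at (or reachable through a nullable prefix from) the front of some alternative:
  FIRST(T) = { 'id' }

Productions for D:
  D → + ;: FIRST = { '+' }
  D → T T: FIRST = { 'id' }
  D → ; Y T: FIRST = { ';' }
  D → ε: FIRST = { ε }
T, Y have only one production, so no FIRST/FIRST conflict is possible there.

All alternatives of each non-terminal have pairwise disjoint FIRST sets.

Answer: No FIRST/FIRST conflicts.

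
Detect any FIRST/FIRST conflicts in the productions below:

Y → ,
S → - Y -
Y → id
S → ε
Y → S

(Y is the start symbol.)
A FIRST/FIRST conflict occurs when two productions N → α and N → β for the same non-terminal have FIRST(α) ∩ FIRST(β) ≠ ∅ (with ε ∈ FIRST of a nullable right-hand side, so two nullable alternatives also conflict).

FIRST sets of the non-terminals at (or reachable through a nullable prefix from) the front of some alternative:
  FIRST(S) = { '-', ε }

Productions for Y:
  Y → ,: FIRST = { ',' }
  Y → id: FIRST = { 'id' }
  Y → S: FIRST = { '-', ε }
Productions for S:
  S → - Y -: FIRST = { '-' }
  S → ε: FIRST = { ε }

All alternatives of each non-terminal have pairwise disjoint FIRST sets.

Answer: No FIRST/FIRST conflicts.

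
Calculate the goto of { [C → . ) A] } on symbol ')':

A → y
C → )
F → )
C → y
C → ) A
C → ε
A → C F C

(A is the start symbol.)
{ [A → . C F C], [A → . y], [C → ) . A], [C → . ) A], [C → . )], [C → . y], [C → .] }

GOTO(I, ')') = CLOSURE({ [A → αX.β] : [A → α.Xβ] ∈ I, X = ')' })

Items with dot before ')', with the dot advanced:
  [C → . ) A] → [C → ) . A]
Closure of the advanced items:
  [C → ) . A] has the dot before A: add [A → . y], [A → . C F C]
  [A → . C F C] has the dot before C: add [C → . )], [C → . y], [C → . ) A], [C → .]

GOTO = { [A → . C F C], [A → . y], [C → ) . A], [C → . ) A], [C → . )], [C → . y], [C → .] }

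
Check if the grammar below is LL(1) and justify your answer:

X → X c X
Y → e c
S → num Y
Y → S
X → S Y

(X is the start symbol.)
No. Predict set conflict for X: { 'num' }

Relevant sets:
  FIRST(X) = { 'num' }
  FIRST(S) = { 'num' }

For X:
  PREDICT(X → X c X) = { 'num' }
  PREDICT(X → S Y) = { 'num' }
For Y:
  PREDICT(Y → e c) = { 'e' }
  PREDICT(Y → S) = { 'num' }
S has a single production, so nothing to check there.

Conflict found: Predict set conflict for X: { 'num' }
The grammar is NOT LL(1).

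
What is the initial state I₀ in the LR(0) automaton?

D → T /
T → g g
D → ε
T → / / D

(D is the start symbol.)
{ [D → . T /], [D → .], [D' → . D], [T → . / / D], [T → . g g] }

First, augment the grammar with D' → D
I₀ = CLOSURE({ [D' → . D] }):
  [D' → . D] has the dot before D: add [D → . T /], [D → .]
  [D → . T /] has the dot before T: add [T → . g g], [T → . / / D]
No further items can be added.

I₀ = { [D → . T /], [D → .], [D' → . D], [T → . / / D], [T → . g g] }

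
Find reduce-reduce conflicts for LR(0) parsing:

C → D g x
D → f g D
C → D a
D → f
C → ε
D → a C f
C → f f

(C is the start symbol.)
No reduce-reduce conflicts

A reduce-reduce conflict occurs when an LR(0) state has two complete items [A → α .] and [B → β .] — both call for a reduction, and with no lookahead the parser cannot choose between them.

Augment with C' → C and build the canonical LR(0) collection (I0 = CLOSURE({[C' → . C]}), then GOTO on every symbol after a dot until no new states appear). It has 14 states:
  I0: { [C → . D a], [C → . D g x], [C → . f f], [C → .], [C' → . C], [D → . a C f], [D → . f g D], [D → . f] }  — shift, reduce
  I1: { [C' → C .] }  — accept
  I2: { [C → D . a], [C → D . g x] }  — shift
  I3: { [C → . D a], [C → . D g x], [C → . f f], [C → .], [D → . a C f], [D → . f g D], [D → . f], [D → a . C f] }  — shift, reduce
  I4: { [C → f . f], [D → f . g D], [D → f .] }  — shift, reduce
  I5: { [C → f f .] }  — reduce
  I6: { [D → . a C f], [D → . f g D], [D → . f], [D → f g . D] }  — shift
  I7: { [D → f g D .] }  — reduce
  I8: { [D → f . g D], [D → f .] }  — shift, reduce
  I9: { [D → a C . f] }  — shift
  I10: { [D → a C f .] }  — reduce
  I11: { [C → D a .] }  — reduce
  I12: { [C → D g . x] }  — shift
  I13: { [C → D g x .] }  — reduce

No state contains more than one complete item.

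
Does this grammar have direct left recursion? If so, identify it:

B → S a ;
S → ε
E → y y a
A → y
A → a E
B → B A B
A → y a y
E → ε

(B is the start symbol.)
Yes, B is left-recursive

Direct left recursion occurs when N → N α for some non-terminal N (the right-hand side begins with the left-hand side itself).

B → S a ;: starts with S
S → ε: starts with ε
E → y y a: starts with y
A → y: starts with y
A → a E: starts with a
B → B A B: LEFT RECURSIVE (starts with B)
A → y a y: starts with y
E → ε: starts with ε

The grammar has direct left recursion on: B.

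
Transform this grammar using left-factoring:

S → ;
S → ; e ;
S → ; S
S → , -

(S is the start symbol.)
Left-factoring transforms A → αβ₁ | αβ₂ into A → αA' and A' → β₁ | β₂
(α is the longest common prefix among the alternatives). Repeat until
no nonterminal has two alternatives with a common prefix.

Round 1: S has alternatives sharing prefix ';'. Introduce S': S → ; S'
  Add: S' → ε
  Add: S' → e ;
  Add: S' → S

No remaining common prefixes — done.

Resulting grammar:
S → ; S'
S' → ε
S' → e ;
S' → S
S → , -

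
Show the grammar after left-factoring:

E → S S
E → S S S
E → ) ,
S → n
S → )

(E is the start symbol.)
Left-factoring transforms A → αβ₁ | αβ₂ into A → αA' and A' → β₁ | β₂
(α is the longest common prefix among the alternatives). Repeat until
no nonterminal has two alternatives with a common prefix.

Round 1: E has alternatives sharing prefix 'S S'. Introduce E': E → S S E'
  Add: E' → ε
  Add: E' → S

No remaining common prefixes — done.

Resulting grammar:
E → S S E'
E' → ε
E' → S
E → ) ,
S → n
S → )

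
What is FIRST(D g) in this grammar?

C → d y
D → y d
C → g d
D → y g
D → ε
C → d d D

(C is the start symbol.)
{ 'g', 'y' }

FIRST sets of the non-terminals involved (from the grammar, by fixed-point iteration):
  FIRST(D) = { 'y', ε }

To compute FIRST(D g), process the symbols left to right:
Symbol D is a non-terminal. Add FIRST(D) \ {ε} = { 'y' }
D is nullable (ε ∈ FIRST(D)), continue to the next symbol.
Symbol g is a terminal. Add 'g' and stop.
FIRST(D g) = { 'g', 'y' }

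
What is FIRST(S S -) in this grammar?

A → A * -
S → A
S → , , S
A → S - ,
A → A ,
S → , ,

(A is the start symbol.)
{ ',' }

FIRST sets of the non-terminals involved (from the grammar, by fixed-point iteration):
  FIRST(S) = { ',' }

To compute FIRST(S S -), process the symbols left to right:
Symbol S is a non-terminal. Add FIRST(S) \ {ε} = { ',' }
S is not nullable (ε ∉ FIRST(S)), so stop here.
FIRST(S S -) = { ',' }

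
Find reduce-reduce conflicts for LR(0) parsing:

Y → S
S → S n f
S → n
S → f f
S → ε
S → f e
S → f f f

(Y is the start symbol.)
No reduce-reduce conflicts

A reduce-reduce conflict occurs when an LR(0) state has two complete items [A → α .] and [B → β .] — both call for a reduction, and with no lookahead the parser cannot choose between them.

Augment with Y' → Y and build the canonical LR(0) collection (I0 = CLOSURE({[Y' → . Y]}), then GOTO on every symbol after a dot until no new states appear). It has 10 states:
  I0: { [S → . S n f], [S → . f e], [S → . f f f], [S → . f f], [S → . n], [S → .], [Y → . S], [Y' → . Y] }  — shift, reduce
  I1: { [S → S . n f], [Y → S .] }  — shift, reduce
  I2: { [Y' → Y .] }  — accept
  I3: { [S → f . e], [S → f . f f], [S → f . f] }  — shift
  I4: { [S → n .] }  — reduce
  I5: { [S → f e .] }  — reduce
  I6: { [S → f f . f], [S → f f .] }  — shift, reduce
  I7: { [S → f f f .] }  — reduce
  I8: { [S → S n . f] }  — shift
  I9: { [S → S n f .] }  — reduce

No state contains more than one complete item.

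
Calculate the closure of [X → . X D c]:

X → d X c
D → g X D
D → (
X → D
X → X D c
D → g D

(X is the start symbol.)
{ [D → . (], [D → . g D], [D → . g X D], [X → . D], [X → . X D c], [X → . d X c] }

To compute CLOSURE, for each item [A → α.Bβ] where B is a non-terminal, add [B → .γ] for all productions B → γ; repeat for the newly added items until nothing changes.

Start with: [X → . X D c]
  [X → . X D c] has the dot before X: add [X → . d X c], [X → . D]
  [X → . D] has the dot before D: add [D → . g X D], [D → . (], [D → . g D]
No further items can be added.

CLOSURE = { [D → . (], [D → . g D], [D → . g X D], [X → . D], [X → . X D c], [X → . d X c] }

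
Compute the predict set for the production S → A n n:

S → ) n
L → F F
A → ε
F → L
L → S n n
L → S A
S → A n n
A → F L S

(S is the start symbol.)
PREDICT(S → A n n) = (FIRST(RHS) \ {ε}) ∪ (FOLLOW(S) if ε ∈ FIRST(RHS), i.e. RHS ⇒* ε)
FIRST(A) = { ')', 'n', ε }
FIRST(A n n) = { ')', 'n' }
ε ∉ FIRST(A n n), so FOLLOW(S) is not added.
PREDICT(S → A n n) = { ')', 'n' }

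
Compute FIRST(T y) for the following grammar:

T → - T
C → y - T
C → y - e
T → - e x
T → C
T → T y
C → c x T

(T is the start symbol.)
{ '-', 'c', 'y' }

FIRST sets of the non-terminals involved (from the grammar, by fixed-point iteration):
  FIRST(T) = { '-', 'c', 'y' }

To compute FIRST(T y), process the symbols left to right:
Symbol T is a non-terminal. Add FIRST(T) \ {ε} = { '-', 'c', 'y' }
T is not nullable (ε ∉ FIRST(T)), so stop here.
FIRST(T y) = { '-', 'c', 'y' }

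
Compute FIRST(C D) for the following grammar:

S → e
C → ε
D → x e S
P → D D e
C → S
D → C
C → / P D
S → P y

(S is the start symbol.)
{ '/', 'e', 'x', ε }

FIRST sets of the non-terminals involved (from the grammar, by fixed-point iteration):
  FIRST(C) = { '/', 'e', 'x', ε }
  FIRST(D) = { '/', 'e', 'x', ε }

To compute FIRST(C D), process the symbols left to right:
Symbol C is a non-terminal. Add FIRST(C) \ {ε} = { '/', 'e', 'x' }
C is nullable (ε ∈ FIRST(C)), continue to the next symbol.
Symbol D is a non-terminal. Add FIRST(D) \ {ε} = { '/', 'e', 'x' }
D is nullable (ε ∈ FIRST(D)), continue to the next symbol.
All symbols are nullable, so ε is in the result.
FIRST(C D) = { '/', 'e', 'x', ε }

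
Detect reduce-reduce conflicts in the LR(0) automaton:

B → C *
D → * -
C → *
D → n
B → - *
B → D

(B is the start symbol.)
A reduce-reduce conflict occurs when an LR(0) state has two complete items [A → α .] and [B → β .] — both call for a reduction, and with no lookahead the parser cannot choose between them.

Augment with B' → B and build the canonical LR(0) collection (I0 = CLOSURE({[B' → . B]}), then GOTO on every symbol after a dot until no new states appear). It has 10 states:
  I0: { [B → . - *], [B → . C *], [B → . D], [B' → . B], [C → . *], [D → . * -], [D → . n] }  — shift
  I1: { [C → * .], [D → * . -] }  — shift, reduce
  I2: { [B → - . *] }  — shift
  I3: { [B' → B .] }  — accept
  I4: { [B → C . *] }  — shift
  I5: { [B → D .] }  — reduce
  I6: { [D → n .] }  — reduce
  I7: { [B → C * .] }  — reduce
  I8: { [B → - * .] }  — reduce
  I9: { [D → * - .] }  — reduce

No state contains more than one complete item.

Answer: No reduce-reduce conflicts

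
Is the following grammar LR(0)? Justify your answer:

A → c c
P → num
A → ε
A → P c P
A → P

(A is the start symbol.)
Augment with A' → A and build the canonical LR(0) collection (I0 = CLOSURE({[A' → . A]}), then GOTO on every symbol after a dot until no new states appear). It has 8 states:
  I0: { [A → . P c P], [A → . P], [A → . c c], [A → .], [A' → . A], [P → . num] }  — shift, reduce
  I1: { [A' → A .] }  — accept
  I2: { [A → P . c P], [A → P .] }  — shift, reduce
  I3: { [A → c . c] }  — shift
  I4: { [P → num .] }  — reduce
  I5: { [A → c c .] }  — reduce
  I6: { [A → P c . P], [P → . num] }  — shift
  I7: { [A → P c P .] }  — reduce

Conflict in state I0:
  Shift-reduce conflict between [A → .] and [A → . c c]
So the grammar is NOT LR(0).

Answer: No. Shift-reduce conflict between [A → .] and [A → . c c]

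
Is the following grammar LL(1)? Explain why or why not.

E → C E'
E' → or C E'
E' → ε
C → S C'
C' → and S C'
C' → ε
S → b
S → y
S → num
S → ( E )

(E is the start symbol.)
Yes, the grammar is LL(1).

A grammar is LL(1) if for each non-terminal N with multiple productions, the predict sets of those productions are pairwise disjoint, where PREDICT(N → α) = (FIRST(α) \ {ε}) ∪ (FOLLOW(N) if α ⇒* ε).

Relevant sets:
  FOLLOW(E') = { $, ')' }
  FOLLOW(C') = { $, ')', 'or' }

For E':
  PREDICT(E' → or C E') = { 'or' }
  PREDICT(E' → ε) = { $, ')' }
For C':
  PREDICT(C' → and S C') = { 'and' }
  PREDICT(C' → ε) = { $, ')', 'or' }
For S:
  PREDICT(S → b) = { 'b' }
  PREDICT(S → y) = { 'y' }
  PREDICT(S → num) = { 'num' }
  PREDICT(S → '(' E ')') = { '(' }
E, C have a single production, so nothing to check there.

All predict sets are disjoint. The grammar IS LL(1).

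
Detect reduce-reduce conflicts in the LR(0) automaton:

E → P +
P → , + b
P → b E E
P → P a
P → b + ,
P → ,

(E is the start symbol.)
A reduce-reduce conflict occurs when an LR(0) state has two complete items [A → α .] and [B → β .] — both call for a reduction, and with no lookahead the parser cannot choose between them.

Augment with E' → E and build the canonical LR(0) collection (I0 = CLOSURE({[E' → . E]}), then GOTO on every symbol after a dot until no new states appear). It has 13 states:
  I0: { [E → . P +], [E' → . E], [P → . , + b], [P → . ,], [P → . P a], [P → . b + ,], [P → . b E E] }  — shift
  I1: { [P → , . + b], [P → , .] }  — shift, reduce
  I2: { [E' → E .] }  — accept
  I3: { [E → P . +], [P → P . a] }  — shift
  I4: { [E → . P +], [P → . , + b], [P → . ,], [P → . P a], [P → . b + ,], [P → . b E E], [P → b . + ,], [P → b . E E] }  — shift
  I5: { [P → b + . ,] }  — shift
  I6: { [E → . P +], [P → . , + b], [P → . ,], [P → . P a], [P → . b + ,], [P → . b E E], [P → b E . E] }  — shift
  I7: { [P → b E E .] }  — reduce
  I8: { [P → b + , .] }  — reduce
  I9: { [E → P + .] }  — reduce
  I10: { [P → P a .] }  — reduce
  I11: { [P → , + . b] }  — shift
  I12: { [P → , + b .] }  — reduce

No state contains more than one complete item.

Answer: No reduce-reduce conflicts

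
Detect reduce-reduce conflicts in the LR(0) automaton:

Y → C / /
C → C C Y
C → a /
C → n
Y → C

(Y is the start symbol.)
No reduce-reduce conflicts

A reduce-reduce conflict occurs when an LR(0) state has two complete items [A → α .] and [B → β .] — both call for a reduction, and with no lookahead the parser cannot choose between them.

Augment with Y' → Y and build the canonical LR(0) collection (I0 = CLOSURE({[Y' → . Y]}), then GOTO on every symbol after a dot until no new states appear). It has 11 states:
  I0: { [C → . C C Y], [C → . a /], [C → . n], [Y → . C / /], [Y → . C], [Y' → . Y] }  — shift
  I1: { [C → . C C Y], [C → . a /], [C → . n], [C → C . C Y], [Y → C . / /], [Y → C .] }  — shift, reduce
  I2: { [Y' → Y .] }  — accept
  I3: { [C → a . /] }  — shift
  I4: { [C → n .] }  — reduce
  I5: { [C → a / .] }  — reduce
  I6: { [Y → C / . /] }  — shift
  I7: { [C → . C C Y], [C → . a /], [C → . n], [C → C . C Y], [C → C C . Y], [Y → . C / /], [Y → . C] }  — shift
  I8: { [C → . C C Y], [C → . a /], [C → . n], [C → C . C Y], [C → C C . Y], [Y → . C / /], [Y → . C], [Y → C . / /], [Y → C .] }  — shift, reduce
  I9: { [C → C C Y .] }  — reduce
  I10: { [Y → C / / .] }  — reduce

No state contains more than one complete item.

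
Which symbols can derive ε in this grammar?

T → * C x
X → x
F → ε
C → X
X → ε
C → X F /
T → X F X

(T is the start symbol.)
{ 'C', 'F', 'T', 'X' }

A non-terminal is nullable if it can derive ε (the empty string): either it has an ε-production, or it has a production whose right-hand side consists entirely of nullable non-terminals.

ε-productions: F → ε, X → ε
So F, X are immediately nullable.
C → X: every symbol on the right is nullable, so C is nullable too.
T → X F X: every symbol on the right is nullable, so T is nullable too.
Every non-terminal is now nullable.
Nullable = { 'C', 'F', 'T', 'X' }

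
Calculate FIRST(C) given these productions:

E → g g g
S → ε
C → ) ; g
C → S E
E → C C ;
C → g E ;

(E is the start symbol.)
{ ')', 'g' }

FIRST sets of the other non-terminals involved (by the same procedure, iterated to a fixed point):
  FIRST(S) = { ε }
  FIRST(E) = { ')', 'g' }

From C → ) ; g:
  - ')' is a terminal: add ')' and stop
From C → S E:
  - S is a non-terminal: add FIRST(S) \ {ε} = { }
    S is nullable, so continue to the next symbol
  - E is a non-terminal: add FIRST(E) \ {ε} = { ')', 'g' }
    E is not nullable, so stop
From C → g E ;:
  - g is a terminal: add 'g' and stop

Collecting: FIRST(C) = { ')', 'g' }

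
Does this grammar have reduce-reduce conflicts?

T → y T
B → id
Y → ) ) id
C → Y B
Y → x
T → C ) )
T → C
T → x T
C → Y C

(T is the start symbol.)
A reduce-reduce conflict occurs when an LR(0) state has two complete items [A → α .] and [B → β .] — both call for a reduction, and with no lookahead the parser cannot choose between them.

Augment with T' → T and build the canonical LR(0) collection (I0 = CLOSURE({[T' → . T]}), then GOTO on every symbol after a dot until no new states appear). It has 17 states:
  I0: { [C → . Y B], [C → . Y C], [T → . C ) )], [T → . C], [T → . x T], [T → . y T], [T' → . T], [Y → . ) ) id], [Y → . x] }  — shift
  I1: { [Y → ) . ) id] }  — shift
  I2: { [T → C . ) )], [T → C .] }  — shift, reduce
  I3: { [T' → T .] }  — accept
  I4: { [B → . id], [C → . Y B], [C → . Y C], [C → Y . B], [C → Y . C], [Y → . ) ) id], [Y → . x] }  — shift
  I5: { [C → . Y B], [C → . Y C], [T → . C ) )], [T → . C], [T → . x T], [T → . y T], [T → x . T], [Y → . ) ) id], [Y → . x], [Y → x .] }  — shift, reduce
  I6: { [C → . Y B], [C → . Y C], [T → . C ) )], [T → . C], [T → . x T], [T → . y T], [T → y . T], [Y → . ) ) id], [Y → . x] }  — shift
  I7: { [T → y T .] }  — reduce
  I8: { [T → x T .] }  — reduce
  I9: { [C → Y B .] }  — reduce
  I10: { [C → Y C .] }  — reduce
  I11: { [B → id .] }  — reduce
  I12: { [Y → x .] }  — reduce
  I13: { [T → C ) . )] }  — shift
  I14: { [T → C ) ) .] }  — reduce
  I15: { [Y → ) ) . id] }  — shift
  I16: { [Y → ) ) id .] }  — reduce

No state contains more than one complete item.

Answer: No reduce-reduce conflicts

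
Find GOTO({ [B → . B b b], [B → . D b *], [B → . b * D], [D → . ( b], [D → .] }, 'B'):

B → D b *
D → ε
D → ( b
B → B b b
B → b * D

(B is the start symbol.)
GOTO(I, 'B') = CLOSURE({ [A → αX.β] : [A → α.Xβ] ∈ I, X = 'B' })

Items with dot before 'B', with the dot advanced:
  [B → . B b b] → [B → B . b b]
Closure adds nothing (no advanced item has the dot before a non-terminal).

GOTO = { [B → B . b b] }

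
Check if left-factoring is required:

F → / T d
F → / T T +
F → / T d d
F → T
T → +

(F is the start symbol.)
Yes, F has productions with common prefix '/ T'

Left-factoring is needed when two productions for the same non-terminal
share a common prefix on the right-hand side.

Productions for F:
  F → / T d
  F → / T T +
  F → / T d d
  F → T

Found common prefix '/ T' in productions for F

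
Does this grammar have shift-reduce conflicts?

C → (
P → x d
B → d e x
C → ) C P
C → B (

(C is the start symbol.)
A shift-reduce conflict occurs when an LR(0) state has both:
  - a complete (reduce) item [A → α .] (dot at the end), and
  - a shift item [B → β . c γ] (dot before a terminal).

Augment with C' → C and build the canonical LR(0) collection (I0 = CLOSURE({[C' → . C]}), then GOTO on every symbol after a dot until no new states appear). It has 13 states:
  I0: { [B → . d e x], [C → . (], [C → . ) C P], [C → . B (], [C' → . C] }  — shift
  I1: { [C → ( .] }  — reduce
  I2: { [B → . d e x], [C → ) . C P], [C → . (], [C → . ) C P], [C → . B (] }  — shift
  I3: { [C → B . (] }  — shift
  I4: { [C' → C .] }  — accept
  I5: { [B → d . e x] }  — shift
  I6: { [B → d e . x] }  — shift
  I7: { [B → d e x .] }  — reduce
  I8: { [C → B ( .] }  — reduce
  I9: { [C → ) C . P], [P → . x d] }  — shift
  I10: { [C → ) C P .] }  — reduce
  I11: { [P → x . d] }  — shift
  I12: { [P → x d .] }  — reduce

No state contains both a complete item and a shift item.

Answer: No shift-reduce conflicts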